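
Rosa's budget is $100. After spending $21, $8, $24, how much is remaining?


Add up expenses:
$21 + $8 + $24 = $53
Subtract from budget:
$100 - $53 = $47

$47


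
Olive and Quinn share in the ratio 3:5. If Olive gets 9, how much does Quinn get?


Find the multiplier:
9 / 3 = 3
Apply to Quinn's share:
5 x 3 = 15

15


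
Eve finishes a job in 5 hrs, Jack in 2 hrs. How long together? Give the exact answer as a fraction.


Eve's rate: 1/5 of the job per hour
Jack's rate: 1/2 of the job per hour
Combined rate: 1/5 + 1/2 = 7/10 per hour
Time = 1 / (7/10) = 10/7 hours (≈ 1.43 hours)

10/7 hours


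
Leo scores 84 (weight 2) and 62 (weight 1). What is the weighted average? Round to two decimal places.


Weighted sum:
2 x 84 + 1 x 62 = 230
Total weight:
2 + 1 = 3
Weighted average:
230 / 3 = 76.6666... ≈ 76.67

76.67


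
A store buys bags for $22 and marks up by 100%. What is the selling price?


Calculate the markup amount:
100% of $22 = $22
Add to cost:
$22 + $22 = $44

$44


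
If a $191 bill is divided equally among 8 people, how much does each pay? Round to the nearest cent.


Total bill: $191
Number of people: 8
Each pays: $191 / 8 = $23.875 ≈ $23.88

$23.88


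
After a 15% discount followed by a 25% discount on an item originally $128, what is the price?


First discount:
15% of $128 = $19.20
Price after first discount:
$128 - $19.20 = $108.80
Second discount:
25% of $108.80 = $27.20
Final price:
$108.80 - $27.20 = $81.60

$81.60


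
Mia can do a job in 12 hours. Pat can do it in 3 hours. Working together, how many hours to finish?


Mia's rate: 1/12 of the job per hour
Pat's rate: 1/3 of the job per hour
Combined rate: 1/12 + 1/3 = 5/12 per hour
Time = 1 / (5/12) = 12/5 = 2.4 hours

2.4 hours


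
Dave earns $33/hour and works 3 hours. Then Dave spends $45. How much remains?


Calculate earnings:
3 x $33 = $99
Subtract spending:
$99 - $45 = $54

$54


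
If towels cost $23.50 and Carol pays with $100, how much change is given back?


Start with the amount paid:
$100
Subtract the price:
$100 - $23.50 = $76.50

$76.50


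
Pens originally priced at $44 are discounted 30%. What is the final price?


Calculate the discount amount:
30% of $44 = $13.20
Subtract from original:
$44 - $13.20 = $30.80

$30.80


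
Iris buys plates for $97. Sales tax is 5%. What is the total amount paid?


Calculate the tax:
5% of $97 = $4.85
Add tax to price:
$97 + $4.85 = $101.85

$101.85


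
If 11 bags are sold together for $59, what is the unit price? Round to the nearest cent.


Total cost: $59
Number of items: 11
Unit price: $59 / 11 = $5.3636... ≈ $5.36

$5.36


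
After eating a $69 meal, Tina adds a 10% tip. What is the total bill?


Calculate the tip:
10% of $69 = $6.90
Add tip to meal cost:
$69 + $6.90 = $75.90

$75.90


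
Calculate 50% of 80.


Convert percentage to decimal:
50% = 0.5
Multiply:
80 x 0.5 = 40

40


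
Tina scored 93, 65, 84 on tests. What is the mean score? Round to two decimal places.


Add the scores:
93 + 65 + 84 = 242
Divide by the number of tests:
242 / 3 = 80.6666... ≈ 80.67

80.67


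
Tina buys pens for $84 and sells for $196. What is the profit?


Selling price = $196
Cost price = $84
Profit = selling price - cost price:
Profit = $196 - $84 = $112

$112


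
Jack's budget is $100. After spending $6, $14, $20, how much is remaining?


Add up expenses:
$6 + $14 + $20 = $40
Subtract from budget:
$100 - $40 = $60

$60


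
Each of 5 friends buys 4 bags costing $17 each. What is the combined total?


Cost per person:
4 x $17 = $68
Group total:
5 x $68 = $340

$340


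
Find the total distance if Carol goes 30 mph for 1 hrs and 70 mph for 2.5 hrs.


Leg 1 distance:
30 x 1 = 30 miles
Leg 2 distance:
70 x 2.5 = 175 miles
Total distance:
30 + 175 = 205 miles

205 miles


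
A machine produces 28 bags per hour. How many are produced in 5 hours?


Production rate: 28 bags per hour
Time: 5 hours
Total: 28 x 5 = 140 bags

140 bags


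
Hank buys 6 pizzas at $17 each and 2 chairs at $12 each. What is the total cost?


Cost of pizzas:
6 x $17 = $102
Cost of chairs:
2 x $12 = $24
Add both:
$102 + $24 = $126

$126


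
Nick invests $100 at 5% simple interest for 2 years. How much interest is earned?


Use the formula I = P x R x T / 100
P x R x T = 100 x 5 x 2 = 1000
I = 1000 / 100 = $10

$10


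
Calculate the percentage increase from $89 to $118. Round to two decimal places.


Find the absolute change:
|118 - 89| = 29
Divide by original and multiply by 100:
29 / 89 x 100 = 32.5842...% ≈ 32.58%

32.58%


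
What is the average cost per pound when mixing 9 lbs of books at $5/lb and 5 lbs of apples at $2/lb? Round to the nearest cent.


Cost of books:
9 x $5 = $45
Cost of apples:
5 x $2 = $10
Total cost: $45 + $10 = $55
Total weight: 14 lbs
Average: $55 / 14 = $3.9285... ≈ $3.93/lb

$3.93/lb


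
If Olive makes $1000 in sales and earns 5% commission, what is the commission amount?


Convert rate to decimal:
5% = 0.05
Multiply by sales:
$1000 x 0.05 = $50

$50


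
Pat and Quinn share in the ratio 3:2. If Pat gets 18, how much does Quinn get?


Find the multiplier:
18 / 3 = 6
Apply to Quinn's share:
2 x 6 = 12

12


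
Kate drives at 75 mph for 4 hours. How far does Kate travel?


Use the formula: distance = speed x time
Speed = 75 mph, Time = 4 hours
75 x 4 = 300 miles

300 miles


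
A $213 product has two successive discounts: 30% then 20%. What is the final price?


First discount:
30% of $213 = $63.90
Price after first discount:
$213 - $63.90 = $149.10
Second discount:
20% of $149.10 = $29.82
Final price:
$149.10 - $29.82 = $119.28

$119.28


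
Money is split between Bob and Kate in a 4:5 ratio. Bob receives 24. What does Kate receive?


Find the multiplier:
24 / 4 = 6
Apply to Kate's share:
5 x 6 = 30

30


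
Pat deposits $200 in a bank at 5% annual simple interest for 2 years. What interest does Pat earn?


Use the formula I = P x R x T / 100
P x R x T = 200 x 5 x 2 = 2000
I = 2000 / 100 = $20

$20


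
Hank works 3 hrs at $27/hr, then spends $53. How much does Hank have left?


Calculate earnings:
3 x $27 = $81
Subtract spending:
$81 - $53 = $28

$28


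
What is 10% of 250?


Convert percentage to decimal:
10% = 0.1
Multiply:
250 x 0.1 = 25

25


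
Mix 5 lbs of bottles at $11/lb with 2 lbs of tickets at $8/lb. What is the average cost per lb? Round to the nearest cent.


Cost of bottles:
5 x $11 = $55
Cost of tickets:
2 x $8 = $16
Total cost: $55 + $16 = $71
Total weight: 7 lbs
Average: $71 / 7 = $10.1428... ≈ $10.14/lb

$10.14/lb


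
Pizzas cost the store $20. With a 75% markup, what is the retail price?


Calculate the markup amount:
75% of $20 = $15
Add to cost:
$20 + $15 = $35

$35


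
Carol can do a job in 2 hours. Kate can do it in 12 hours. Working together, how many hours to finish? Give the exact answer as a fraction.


Carol's rate: 1/2 of the job per hour
Kate's rate: 1/12 of the job per hour
Combined rate: 1/2 + 1/12 = 7/12 per hour
Time = 1 / (7/12) = 12/7 hours (≈ 1.71 hours)

12/7 hours


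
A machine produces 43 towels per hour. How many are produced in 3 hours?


Production rate: 43 towels per hour
Time: 3 hours
Total: 43 x 3 = 129 towels

129 towels


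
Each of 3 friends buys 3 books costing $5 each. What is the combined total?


Cost per person:
3 x $5 = $15
Group total:
3 x $15 = $45

$45


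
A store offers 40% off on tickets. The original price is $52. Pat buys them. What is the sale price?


Calculate the discount amount:
40% of $52 = $20.80
Subtract from original:
$52 - $20.80 = $31.20

$31.20


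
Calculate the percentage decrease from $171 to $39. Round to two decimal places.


Find the absolute change:
|39 - 171| = 132
Divide by original and multiply by 100:
132 / 171 x 100 = 77.1929...% ≈ 77.19%

77.19%


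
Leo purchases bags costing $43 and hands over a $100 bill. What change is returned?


Start with the amount paid:
$100
Subtract the price:
$100 - $43 = $57

$57


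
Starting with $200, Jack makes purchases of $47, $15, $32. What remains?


Add up expenses:
$47 + $15 + $32 = $94
Subtract from budget:
$200 - $94 = $106

$106


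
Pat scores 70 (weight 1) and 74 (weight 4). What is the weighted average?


Weighted sum:
1 x 70 + 4 x 74 = 366
Total weight:
1 + 4 = 5
Weighted average:
366 / 5 = 73.2

73.2


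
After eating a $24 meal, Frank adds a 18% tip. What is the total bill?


Calculate the tip:
18% of $24 = $4.32
Add tip to meal cost:
$24 + $4.32 = $28.32

$28.32


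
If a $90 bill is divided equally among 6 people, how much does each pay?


Total bill: $90
Number of people: 6
Each pays: $90 / 6 = $15

$15


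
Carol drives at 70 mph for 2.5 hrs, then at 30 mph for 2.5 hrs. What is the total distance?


Leg 1 distance:
70 x 2.5 = 175 miles
Leg 2 distance:
30 x 2.5 = 75 miles
Total distance:
175 + 75 = 250 miles

250 miles


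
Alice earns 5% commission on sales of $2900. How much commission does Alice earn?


Convert rate to decimal:
5% = 0.05
Multiply by sales:
$2900 x 0.05 = $145

$145


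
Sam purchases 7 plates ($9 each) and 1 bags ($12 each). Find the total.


Cost of plates:
7 x $9 = $63
Cost of bags:
1 x $12 = $12
Add both:
$63 + $12 = $75

$75


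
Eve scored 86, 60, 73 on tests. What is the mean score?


Add the scores:
86 + 60 + 73 = 219
Divide by the number of tests:
219 / 3 = 73

73


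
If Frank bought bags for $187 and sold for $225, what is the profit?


Selling price = $225
Cost price = $187
Profit = selling price - cost price:
Profit = $225 - $187 = $38

$38


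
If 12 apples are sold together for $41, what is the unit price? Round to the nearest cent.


Total cost: $41
Number of items: 12
Unit price: $41 / 12 = $3.4166... ≈ $3.42

$3.42


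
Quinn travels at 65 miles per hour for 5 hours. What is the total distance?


Use the formula: distance = speed x time
Speed = 65 mph, Time = 5 hours
65 x 5 = 325 miles

325 miles


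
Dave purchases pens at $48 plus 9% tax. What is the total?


Calculate the tax:
9% of $48 = $4.32
Add tax to price:
$48 + $4.32 = $52.32

$52.32


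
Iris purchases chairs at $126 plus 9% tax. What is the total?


Calculate the tax:
9% of $126 = $11.34
Add tax to price:
$126 + $11.34 = $137.34

$137.34


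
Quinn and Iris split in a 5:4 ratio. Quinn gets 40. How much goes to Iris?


Find the multiplier:
40 / 5 = 8
Apply to Iris's share:
4 x 8 = 32

32


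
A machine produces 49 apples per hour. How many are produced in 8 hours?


Production rate: 49 apples per hour
Time: 8 hours
Total: 49 x 8 = 392 apples

392 apples


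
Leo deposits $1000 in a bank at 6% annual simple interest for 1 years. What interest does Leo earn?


Use the formula I = P x R x T / 100
P x R x T = 1000 x 6 x 1 = 6000
I = 6000 / 100 = $60

$60


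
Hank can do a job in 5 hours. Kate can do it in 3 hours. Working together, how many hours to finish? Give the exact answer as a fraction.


Hank's rate: 1/5 of the job per hour
Kate's rate: 1/3 of the job per hour
Combined rate: 1/5 + 1/3 = 8/15 per hour
Time = 1 / (8/15) = 15/8 hours (≈ 1.88 hours)

15/8 hours


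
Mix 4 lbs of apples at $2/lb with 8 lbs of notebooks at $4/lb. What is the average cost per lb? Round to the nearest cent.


Cost of apples:
4 x $2 = $8
Cost of notebooks:
8 x $4 = $32
Total cost: $8 + $32 = $40
Total weight: 12 lbs
Average: $40 / 12 = $3.3333... ≈ $3.33/lb

$3.33/lb


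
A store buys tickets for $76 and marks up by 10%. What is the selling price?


Calculate the markup amount:
10% of $76 = $7.60
Add to cost:
$76 + $7.60 = $83.60

$83.60


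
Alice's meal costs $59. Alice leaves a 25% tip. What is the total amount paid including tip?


Calculate the tip:
25% of $59 = $14.75
Add tip to meal cost:
$59 + $14.75 = $73.75

$73.75


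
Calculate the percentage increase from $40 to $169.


Find the absolute change:
|169 - 40| = 129
Divide by original and multiply by 100:
129 / 40 x 100 = 322.5%

322.5%


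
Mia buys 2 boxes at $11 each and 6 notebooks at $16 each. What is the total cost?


Cost of boxes:
2 x $11 = $22
Cost of notebooks:
6 x $16 = $96
Add both:
$22 + $96 = $118

$118


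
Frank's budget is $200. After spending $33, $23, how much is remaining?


Add up expenses:
$33 + $23 = $56
Subtract from budget:
$200 - $56 = $144

$144


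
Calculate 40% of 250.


Convert percentage to decimal:
40% = 0.4
Multiply:
250 x 0.4 = 100

100


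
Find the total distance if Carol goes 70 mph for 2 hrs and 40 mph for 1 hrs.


Leg 1 distance:
70 x 2 = 140 miles
Leg 2 distance:
40 x 1 = 40 miles
Total distance:
140 + 40 = 180 miles

180 miles


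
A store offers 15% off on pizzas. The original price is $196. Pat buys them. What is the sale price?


Calculate the discount amount:
15% of $196 = $29.40
Subtract from original:
$196 - $29.40 = $166.60

$166.60


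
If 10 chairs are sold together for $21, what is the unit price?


Total cost: $21
Number of items: 10
Unit price: $21 / 10 = $2.10

$2.10


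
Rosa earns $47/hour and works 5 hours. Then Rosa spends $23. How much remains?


Calculate earnings:
5 x $47 = $235
Subtract spending:
$235 - $23 = $212

$212


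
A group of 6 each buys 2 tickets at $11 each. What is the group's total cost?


Cost per person:
2 x $11 = $22
Group total:
6 x $22 = $132

$132


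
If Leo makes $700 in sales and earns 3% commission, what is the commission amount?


Convert rate to decimal:
3% = 0.03
Multiply by sales:
$700 x 0.03 = $21

$21


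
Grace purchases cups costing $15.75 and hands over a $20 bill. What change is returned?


Start with the amount paid:
$20
Subtract the price:
$20 - $15.75 = $4.25

$4.25


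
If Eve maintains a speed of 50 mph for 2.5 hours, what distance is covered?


Use the formula: distance = speed x time
Speed = 50 mph, Time = 2.5 hours
50 x 2.5 = 125 miles

125 miles


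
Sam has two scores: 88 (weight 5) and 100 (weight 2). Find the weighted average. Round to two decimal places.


Weighted sum:
5 x 88 + 2 x 100 = 640
Total weight:
5 + 2 = 7
Weighted average:
640 / 7 = 91.4285... ≈ 91.43

91.43


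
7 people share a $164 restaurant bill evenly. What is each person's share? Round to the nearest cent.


Total bill: $164
Number of people: 7
Each pays: $164 / 7 = $23.4285... ≈ $23.43

$23.43


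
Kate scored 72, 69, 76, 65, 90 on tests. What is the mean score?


Add the scores:
72 + 69 + 76 + 65 + 90 = 372
Divide by the number of tests:
372 / 5 = 74.4

74.4


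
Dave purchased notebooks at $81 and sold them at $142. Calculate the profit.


Selling price = $142
Cost price = $81
Profit = selling price - cost price:
Profit = $142 - $81 = $61

$61


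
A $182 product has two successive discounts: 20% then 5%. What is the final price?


First discount:
20% of $182 = $36.40
Price after first discount:
$182 - $36.40 = $145.60
Second discount:
5% of $145.60 = $7.28
Final price:
$145.60 - $7.28 = $138.32

$138.32


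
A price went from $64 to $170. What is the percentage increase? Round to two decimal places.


Find the absolute change:
|170 - 64| = 106
Divide by original and multiply by 100:
106 / 64 x 100 = 165.625% ≈ 165.63%

165.63%


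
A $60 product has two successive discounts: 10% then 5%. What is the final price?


First discount:
10% of $60 = $6
Price after first discount:
$60 - $6 = $54
Second discount:
5% of $54 = $2.70
Final price:
$54 - $2.70 = $51.30

$51.30


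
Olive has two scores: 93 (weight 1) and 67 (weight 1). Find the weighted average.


Weighted sum:
1 x 93 + 1 x 67 = 160
Total weight:
1 + 1 = 2
Weighted average:
160 / 2 = 80

80


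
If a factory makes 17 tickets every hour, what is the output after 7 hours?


Production rate: 17 tickets per hour
Time: 7 hours
Total: 17 x 7 = 119 tickets

119 tickets


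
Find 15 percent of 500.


Convert percentage to decimal:
15% = 0.15
Multiply:
500 x 0.15 = 75

75


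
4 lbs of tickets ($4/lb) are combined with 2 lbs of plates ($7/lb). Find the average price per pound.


Cost of tickets:
4 x $4 = $16
Cost of plates:
2 x $7 = $14
Total cost: $16 + $14 = $30
Total weight: 6 lbs
Average: $30 / 6 = $5/lb

$5/lb


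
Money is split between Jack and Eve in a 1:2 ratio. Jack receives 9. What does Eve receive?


Find the multiplier:
9 / 1 = 9
Apply to Eve's share:
2 x 9 = 18

18


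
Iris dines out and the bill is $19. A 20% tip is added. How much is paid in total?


Calculate the tip:
20% of $19 = $3.80
Add tip to meal cost:
$19 + $3.80 = $22.80

$22.80


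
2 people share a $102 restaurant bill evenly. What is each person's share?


Total bill: $102
Number of people: 2
Each pays: $102 / 2 = $51

$51


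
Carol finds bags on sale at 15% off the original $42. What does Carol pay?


Calculate the discount amount:
15% of $42 = $6.30
Subtract from original:
$42 - $6.30 = $35.70

$35.70


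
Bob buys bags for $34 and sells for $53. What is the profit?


Selling price = $53
Cost price = $34
Profit = selling price - cost price:
Profit = $53 - $34 = $19

$19


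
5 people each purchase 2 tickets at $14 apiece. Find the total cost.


Cost per person:
2 x $14 = $28
Group total:
5 x $28 = $140

$140


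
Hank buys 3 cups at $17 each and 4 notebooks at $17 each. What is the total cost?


Cost of cups:
3 x $17 = $51
Cost of notebooks:
4 x $17 = $68
Add both:
$51 + $68 = $119

$119


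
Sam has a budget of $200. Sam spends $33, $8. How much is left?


Add up expenses:
$33 + $8 = $41
Subtract from budget:
$200 - $41 = $159

$159


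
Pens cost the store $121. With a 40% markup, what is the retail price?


Calculate the markup amount:
40% of $121 = $48.40
Add to cost:
$121 + $48.40 = $169.40

$169.40


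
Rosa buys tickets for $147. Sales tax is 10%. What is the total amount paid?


Calculate the tax:
10% of $147 = $14.70
Add tax to price:
$147 + $14.70 = $161.70

$161.70


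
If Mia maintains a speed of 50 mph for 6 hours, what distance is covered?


Use the formula: distance = speed x time
Speed = 50 mph, Time = 6 hours
50 x 6 = 300 miles

300 miles


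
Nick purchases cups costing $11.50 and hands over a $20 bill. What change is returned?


Start with the amount paid:
$20
Subtract the price:
$20 - $11.50 = $8.50

$8.50


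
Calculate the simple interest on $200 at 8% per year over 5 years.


Use the formula I = P x R x T / 100
P x R x T = 200 x 8 x 5 = 8000
I = 8000 / 100 = $80

$80


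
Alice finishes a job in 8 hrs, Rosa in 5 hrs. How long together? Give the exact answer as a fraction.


Alice's rate: 1/8 of the job per hour
Rosa's rate: 1/5 of the job per hour
Combined rate: 1/8 + 1/5 = 13/40 per hour
Time = 1 / (13/40) = 40/13 hours (≈ 3.08 hours)

40/13 hours


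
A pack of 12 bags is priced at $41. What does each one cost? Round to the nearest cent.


Total cost: $41
Number of items: 12
Unit price: $41 / 12 = $3.4166... ≈ $3.42

$3.42


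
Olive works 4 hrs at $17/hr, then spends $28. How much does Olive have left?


Calculate earnings:
4 x $17 = $68
Subtract spending:
$68 - $28 = $40

$40


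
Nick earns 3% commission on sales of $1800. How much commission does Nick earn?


Convert rate to decimal:
3% = 0.03
Multiply by sales:
$1800 x 0.03 = $54

$54


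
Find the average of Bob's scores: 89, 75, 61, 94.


Add the scores:
89 + 75 + 61 + 94 = 319
Divide by the number of tests:
319 / 4 = 79.75

79.75


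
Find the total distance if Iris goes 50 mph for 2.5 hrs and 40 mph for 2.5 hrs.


Leg 1 distance:
50 x 2.5 = 125 miles
Leg 2 distance:
40 x 2.5 = 100 miles
Total distance:
125 + 100 = 225 miles

225 miles


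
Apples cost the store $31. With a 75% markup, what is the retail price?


Calculate the markup amount:
75% of $31 = $23.25
Add to cost:
$31 + $23.25 = $54.25

$54.25


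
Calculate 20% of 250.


Convert percentage to decimal:
20% = 0.2
Multiply:
250 x 0.2 = 50

50


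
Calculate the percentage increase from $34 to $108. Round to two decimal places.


Find the absolute change:
|108 - 34| = 74
Divide by original and multiply by 100:
74 / 34 x 100 = 217.6470...% ≈ 217.65%

217.65%


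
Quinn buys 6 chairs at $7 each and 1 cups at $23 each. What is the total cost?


Cost of chairs:
6 x $7 = $42
Cost of cups:
1 x $23 = $23
Add both:
$42 + $23 = $65

$65


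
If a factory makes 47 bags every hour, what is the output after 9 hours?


Production rate: 47 bags per hour
Time: 9 hours
Total: 47 x 9 = 423 bags

423 bags


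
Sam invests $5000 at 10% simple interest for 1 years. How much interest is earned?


Use the formula I = P x R x T / 100
P x R x T = 5000 x 10 x 1 = 50000
I = 50000 / 100 = $500

$500


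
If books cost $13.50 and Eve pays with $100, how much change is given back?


Start with the amount paid:
$100
Subtract the price:
$100 - $13.50 = $86.50

$86.50


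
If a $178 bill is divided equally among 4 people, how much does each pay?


Total bill: $178
Number of people: 4
Each pays: $178 / 4 = $44.50

$44.50


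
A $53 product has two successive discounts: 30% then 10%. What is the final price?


First discount:
30% of $53 = $15.90
Price after first discount:
$53 - $15.90 = $37.10
Second discount:
10% of $37.10 = $3.71
Final price:
$37.10 - $3.71 = $33.39

$33.39


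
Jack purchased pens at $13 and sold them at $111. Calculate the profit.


Selling price = $111
Cost price = $13
Profit = selling price - cost price:
Profit = $111 - $13 = $98

$98


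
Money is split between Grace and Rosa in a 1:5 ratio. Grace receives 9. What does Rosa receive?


Find the multiplier:
9 / 1 = 9
Apply to Rosa's share:
5 x 9 = 45

45


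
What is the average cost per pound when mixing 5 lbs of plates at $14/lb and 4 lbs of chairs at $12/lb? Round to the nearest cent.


Cost of plates:
5 x $14 = $70
Cost of chairs:
4 x $12 = $48
Total cost: $70 + $48 = $118
Total weight: 9 lbs
Average: $118 / 9 = $13.1111... ≈ $13.11/lb

$13.11/lb


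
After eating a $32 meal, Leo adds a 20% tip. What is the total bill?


Calculate the tip:
20% of $32 = $6.40
Add tip to meal cost:
$32 + $6.40 = $38.40

$38.40


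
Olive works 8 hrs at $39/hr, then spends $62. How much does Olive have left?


Calculate earnings:
8 x $39 = $312
Subtract spending:
$312 - $62 = $250

$250


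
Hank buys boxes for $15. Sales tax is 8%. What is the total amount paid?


Calculate the tax:
8% of $15 = $1.20
Add tax to price:
$15 + $1.20 = $16.20

$16.20


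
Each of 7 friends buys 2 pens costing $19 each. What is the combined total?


Cost per person:
2 x $19 = $38
Group total:
7 x $38 = $266

$266


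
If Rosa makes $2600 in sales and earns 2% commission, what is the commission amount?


Convert rate to decimal:
2% = 0.02
Multiply by sales:
$2600 x 0.02 = $52

$52


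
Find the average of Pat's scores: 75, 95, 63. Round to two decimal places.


Add the scores:
75 + 95 + 63 = 233
Divide by the number of tests:
233 / 3 = 77.6666... ≈ 77.67

77.67


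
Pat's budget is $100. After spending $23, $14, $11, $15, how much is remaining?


Add up expenses:
$23 + $14 + $11 + $15 = $63
Subtract from budget:
$100 - $63 = $37

$37


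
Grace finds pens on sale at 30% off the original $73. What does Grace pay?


Calculate the discount amount:
30% of $73 = $21.90
Subtract from original:
$73 - $21.90 = $51.10

$51.10


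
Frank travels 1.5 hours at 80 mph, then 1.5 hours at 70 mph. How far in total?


Leg 1 distance:
80 x 1.5 = 120 miles
Leg 2 distance:
70 x 1.5 = 105 miles
Total distance:
120 + 105 = 225 miles

225 miles


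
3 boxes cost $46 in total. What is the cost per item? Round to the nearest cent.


Total cost: $46
Number of items: 3
Unit price: $46 / 3 = $15.3333... ≈ $15.33

$15.33


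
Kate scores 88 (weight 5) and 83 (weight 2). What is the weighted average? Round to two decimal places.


Weighted sum:
5 x 88 + 2 x 83 = 606
Total weight:
5 + 2 = 7
Weighted average:
606 / 7 = 86.5714... ≈ 86.57

86.57


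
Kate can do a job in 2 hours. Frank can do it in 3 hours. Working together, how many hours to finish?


Kate's rate: 1/2 of the job per hour
Frank's rate: 1/3 of the job per hour
Combined rate: 1/2 + 1/3 = 5/6 per hour
Time = 1 / (5/6) = 6/5 = 1.2 hours

1.2 hours


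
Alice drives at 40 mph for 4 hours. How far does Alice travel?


Use the formula: distance = speed x time
Speed = 40 mph, Time = 4 hours
40 x 4 = 160 miles

160 miles


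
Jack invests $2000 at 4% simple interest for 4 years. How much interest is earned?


Use the formula I = P x R x T / 100
P x R x T = 2000 x 4 x 4 = 32000
I = 32000 / 100 = $320

$320


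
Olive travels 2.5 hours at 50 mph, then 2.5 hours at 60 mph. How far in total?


Leg 1 distance:
50 x 2.5 = 125 miles
Leg 2 distance:
60 x 2.5 = 150 miles
Total distance:
125 + 150 = 275 miles

275 miles


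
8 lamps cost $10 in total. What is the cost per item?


Total cost: $10
Number of items: 8
Unit price: $10 / 8 = $1.25

$1.25


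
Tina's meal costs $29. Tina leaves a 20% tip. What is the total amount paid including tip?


Calculate the tip:
20% of $29 = $5.80
Add tip to meal cost:
$29 + $5.80 = $34.80

$34.80


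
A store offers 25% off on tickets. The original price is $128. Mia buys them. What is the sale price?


Calculate the discount amount:
25% of $128 = $32
Subtract from original:
$128 - $32 = $96

$96


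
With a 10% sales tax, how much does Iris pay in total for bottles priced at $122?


Calculate the tax:
10% of $122 = $12.20
Add tax to price:
$122 + $12.20 = $134.20

$134.20


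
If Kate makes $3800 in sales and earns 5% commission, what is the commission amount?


Convert rate to decimal:
5% = 0.05
Multiply by sales:
$3800 x 0.05 = $190

$190


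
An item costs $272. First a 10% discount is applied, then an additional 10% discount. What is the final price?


First discount:
10% of $272 = $27.20
Price after first discount:
$272 - $27.20 = $244.80
Second discount:
10% of $244.80 = $24.48
Final price:
$244.80 - $24.48 = $220.32

$220.32


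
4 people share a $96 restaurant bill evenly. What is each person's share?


Total bill: $96
Number of people: 4
Each pays: $96 / 4 = $24

$24


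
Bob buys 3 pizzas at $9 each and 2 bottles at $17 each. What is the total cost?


Cost of pizzas:
3 x $9 = $27
Cost of bottles:
2 x $17 = $34
Add both:
$27 + $34 = $61

$61


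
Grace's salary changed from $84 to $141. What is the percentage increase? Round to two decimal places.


Find the absolute change:
|141 - 84| = 57
Divide by original and multiply by 100:
57 / 84 x 100 = 67.8571...% ≈ 67.86%

67.86%


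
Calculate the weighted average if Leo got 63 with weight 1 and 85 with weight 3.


Weighted sum:
1 x 63 + 3 x 85 = 318
Total weight:
1 + 3 = 4
Weighted average:
318 / 4 = 79.5

79.5


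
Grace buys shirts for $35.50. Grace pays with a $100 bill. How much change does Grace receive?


Start with the amount paid:
$100
Subtract the price:
$100 - $35.50 = $64.50

$64.50


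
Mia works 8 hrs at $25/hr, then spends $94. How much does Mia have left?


Calculate earnings:
8 x $25 = $200
Subtract spending:
$200 - $94 = $106

$106


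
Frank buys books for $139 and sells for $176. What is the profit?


Selling price = $176
Cost price = $139
Profit = selling price - cost price:
Profit = $176 - $139 = $37

$37


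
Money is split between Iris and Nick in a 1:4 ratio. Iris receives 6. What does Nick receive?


Find the multiplier:
6 / 1 = 6
Apply to Nick's share:
4 x 6 = 24

24


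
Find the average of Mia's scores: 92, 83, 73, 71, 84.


Add the scores:
92 + 83 + 73 + 71 + 84 = 403
Divide by the number of tests:
403 / 5 = 80.6

80.6


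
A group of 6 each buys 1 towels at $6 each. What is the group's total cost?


Cost per person:
1 x $6 = $6
Group total:
6 x $6 = $36

$36


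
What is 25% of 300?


Convert percentage to decimal:
25% = 0.25
Multiply:
300 x 0.25 = 75

75


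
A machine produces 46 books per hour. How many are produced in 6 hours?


Production rate: 46 books per hour
Time: 6 hours
Total: 46 x 6 = 276 books

276 books


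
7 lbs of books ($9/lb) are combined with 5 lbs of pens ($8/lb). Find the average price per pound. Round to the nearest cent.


Cost of books:
7 x $9 = $63
Cost of pens:
5 x $8 = $40
Total cost: $63 + $40 = $103
Total weight: 12 lbs
Average: $103 / 12 = $8.5833... ≈ $8.58/lb

$8.58/lb


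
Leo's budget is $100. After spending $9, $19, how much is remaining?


Add up expenses:
$9 + $19 = $28
Subtract from budget:
$100 - $28 = $72

$72


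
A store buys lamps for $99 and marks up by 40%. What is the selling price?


Calculate the markup amount:
40% of $99 = $39.60
Add to cost:
$99 + $39.60 = $138.60

$138.60


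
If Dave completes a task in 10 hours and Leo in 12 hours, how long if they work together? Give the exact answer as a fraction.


Dave's rate: 1/10 of the job per hour
Leo's rate: 1/12 of the job per hour
Combined rate: 1/10 + 1/12 = 11/60 per hour
Time = 1 / (11/60) = 60/11 hours (≈ 5.45 hours)

60/11 hours


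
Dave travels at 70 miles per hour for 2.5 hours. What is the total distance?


Use the formula: distance = speed x time
Speed = 70 mph, Time = 2.5 hours
70 x 2.5 = 175 miles

175 miles


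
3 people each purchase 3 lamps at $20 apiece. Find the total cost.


Cost per person:
3 x $20 = $60
Group total:
3 x $60 = $180

$180


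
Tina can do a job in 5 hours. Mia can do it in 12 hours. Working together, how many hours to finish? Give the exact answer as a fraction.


Tina's rate: 1/5 of the job per hour
Mia's rate: 1/12 of the job per hour
Combined rate: 1/5 + 1/12 = 17/60 per hour
Time = 1 / (17/60) = 60/17 hours (≈ 3.53 hours)

60/17 hours


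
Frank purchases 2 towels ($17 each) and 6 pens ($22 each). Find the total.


Cost of towels:
2 x $17 = $34
Cost of pens:
6 x $22 = $132
Add both:
$34 + $132 = $166

$166


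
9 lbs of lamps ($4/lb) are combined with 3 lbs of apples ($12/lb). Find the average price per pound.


Cost of lamps:
9 x $4 = $36
Cost of apples:
3 x $12 = $36
Total cost: $36 + $36 = $72
Total weight: 12 lbs
Average: $72 / 12 = $6/lb

$6/lb


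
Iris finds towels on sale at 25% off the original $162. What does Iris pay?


Calculate the discount amount:
25% of $162 = $40.50
Subtract from original:
$162 - $40.50 = $121.50

$121.50


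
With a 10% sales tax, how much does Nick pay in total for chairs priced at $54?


Calculate the tax:
10% of $54 = $5.40
Add tax to price:
$54 + $5.40 = $59.40

$59.40


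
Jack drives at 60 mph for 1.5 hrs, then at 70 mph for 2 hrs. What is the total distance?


Leg 1 distance:
60 x 1.5 = 90 miles
Leg 2 distance:
70 x 2 = 140 miles
Total distance:
90 + 140 = 230 miles

230 miles


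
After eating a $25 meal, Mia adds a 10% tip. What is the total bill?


Calculate the tip:
10% of $25 = $2.50
Add tip to meal cost:
$25 + $2.50 = $27.50

$27.50


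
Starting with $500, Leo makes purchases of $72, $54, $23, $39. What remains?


Add up expenses:
$72 + $54 + $23 + $39 = $188
Subtract from budget:
$500 - $188 = $312

$312


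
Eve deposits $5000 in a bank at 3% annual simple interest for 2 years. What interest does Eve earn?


Use the formula I = P x R x T / 100
P x R x T = 5000 x 3 x 2 = 30000
I = 30000 / 100 = $300

$300


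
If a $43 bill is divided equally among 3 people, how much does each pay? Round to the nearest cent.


Total bill: $43
Number of people: 3
Each pays: $43 / 3 = $14.3333... ≈ $14.33

$14.33


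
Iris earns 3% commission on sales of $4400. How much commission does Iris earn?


Convert rate to decimal:
3% = 0.03
Multiply by sales:
$4400 x 0.03 = $132

$132


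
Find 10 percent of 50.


Convert percentage to decimal:
10% = 0.1
Multiply:
50 x 0.1 = 5

5


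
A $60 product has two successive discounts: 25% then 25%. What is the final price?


First discount:
25% of $60 = $15
Price after first discount:
$60 - $15 = $45
Second discount:
25% of $45 = $11.25
Final price:
$45 - $11.25 = $33.75

$33.75


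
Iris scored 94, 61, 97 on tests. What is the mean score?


Add the scores:
94 + 61 + 97 = 252
Divide by the number of tests:
252 / 3 = 84

84


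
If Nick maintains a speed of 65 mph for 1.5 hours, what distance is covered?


Use the formula: distance = speed x time
Speed = 65 mph, Time = 1.5 hours
65 x 1.5 = 97.5 miles

97.5 miles


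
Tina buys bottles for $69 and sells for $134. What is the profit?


Selling price = $134
Cost price = $69
Profit = selling price - cost price:
Profit = $134 - $69 = $65

$65


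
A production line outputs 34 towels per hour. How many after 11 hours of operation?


Production rate: 34 towels per hour
Time: 11 hours
Total: 34 x 11 = 374 towels

374 towels


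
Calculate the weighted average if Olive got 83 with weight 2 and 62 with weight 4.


Weighted sum:
2 x 83 + 4 x 62 = 414
Total weight:
2 + 4 = 6
Weighted average:
414 / 6 = 69

69


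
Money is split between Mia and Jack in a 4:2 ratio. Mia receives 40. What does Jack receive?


Find the multiplier:
40 / 4 = 10
Apply to Jack's share:
2 x 10 = 20

20


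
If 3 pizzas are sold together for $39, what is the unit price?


Total cost: $39
Number of items: 3
Unit price: $39 / 3 = $13

$13


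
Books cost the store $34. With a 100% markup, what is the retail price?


Calculate the markup amount:
100% of $34 = $34
Add to cost:
$34 + $34 = $68

$68


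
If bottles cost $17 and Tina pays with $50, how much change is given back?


Start with the amount paid:
$50
Subtract the price:
$50 - $17 = $33

$33


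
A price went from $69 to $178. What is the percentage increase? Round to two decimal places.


Find the absolute change:
|178 - 69| = 109
Divide by original and multiply by 100:
109 / 69 x 100 = 157.9710...% ≈ 157.97%

157.97%


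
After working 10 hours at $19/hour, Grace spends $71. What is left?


Calculate earnings:
10 x $19 = $190
Subtract spending:
$190 - $71 = $119

$119


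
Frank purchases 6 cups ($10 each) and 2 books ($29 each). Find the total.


Cost of cups:
6 x $10 = $60
Cost of books:
2 x $29 = $58
Add both:
$60 + $58 = $118

$118


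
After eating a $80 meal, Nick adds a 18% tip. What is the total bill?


Calculate the tip:
18% of $80 = $14.40
Add tip to meal cost:
$80 + $14.40 = $94.40

$94.40


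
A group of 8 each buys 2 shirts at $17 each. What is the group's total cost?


Cost per person:
2 x $17 = $34
Group total:
8 x $34 = $272

$272


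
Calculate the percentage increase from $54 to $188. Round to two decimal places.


Find the absolute change:
|188 - 54| = 134
Divide by original and multiply by 100:
134 / 54 x 100 = 248.1481...% ≈ 248.15%

248.15%


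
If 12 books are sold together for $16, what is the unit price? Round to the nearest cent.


Total cost: $16
Number of items: 12
Unit price: $16 / 12 = $1.3333... ≈ $1.33

$1.33


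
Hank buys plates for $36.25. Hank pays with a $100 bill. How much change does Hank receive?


Start with the amount paid:
$100
Subtract the price:
$100 - $36.25 = $63.75

$63.75


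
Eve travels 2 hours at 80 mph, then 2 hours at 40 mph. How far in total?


Leg 1 distance:
80 x 2 = 160 miles
Leg 2 distance:
40 x 2 = 80 miles
Total distance:
160 + 80 = 240 miles

240 miles


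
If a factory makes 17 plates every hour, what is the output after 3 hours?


Production rate: 17 plates per hour
Time: 3 hours
Total: 17 x 3 = 51 plates

51 plates


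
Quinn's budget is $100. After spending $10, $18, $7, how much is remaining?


Add up expenses:
$10 + $18 + $7 = $35
Subtract from budget:
$100 - $35 = $65

$65


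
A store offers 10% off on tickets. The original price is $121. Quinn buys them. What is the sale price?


Calculate the discount amount:
10% of $121 = $12.10
Subtract from original:
$121 - $12.10 = $108.90

$108.90


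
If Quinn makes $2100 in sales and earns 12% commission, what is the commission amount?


Convert rate to decimal:
12% = 0.12
Multiply by sales:
$2100 x 0.12 = $252

$252


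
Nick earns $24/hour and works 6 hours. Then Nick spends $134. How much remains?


Calculate earnings:
6 x $24 = $144
Subtract spending:
$144 - $134 = $10

$10


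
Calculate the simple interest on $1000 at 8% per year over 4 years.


Use the formula I = P x R x T / 100
P x R x T = 1000 x 8 x 4 = 32000
I = 32000 / 100 = $320

$320


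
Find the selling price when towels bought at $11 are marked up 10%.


Calculate the markup amount:
10% of $11 = $1.10
Add to cost:
$11 + $1.10 = $12.10

$12.10


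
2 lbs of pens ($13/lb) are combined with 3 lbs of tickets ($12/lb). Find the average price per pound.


Cost of pens:
2 x $13 = $26
Cost of tickets:
3 x $12 = $36
Total cost: $26 + $36 = $62
Total weight: 5 lbs
Average: $62 / 5 = $12.40/lb

$12.40/lb


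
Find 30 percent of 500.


Convert percentage to decimal:
30% = 0.3
Multiply:
500 x 0.3 = 150

150


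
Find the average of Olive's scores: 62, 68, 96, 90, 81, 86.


Add the scores:
62 + 68 + 96 + 90 + 81 + 86 = 483
Divide by the number of tests:
483 / 6 = 80.5

80.5


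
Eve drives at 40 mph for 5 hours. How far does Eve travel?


Use the formula: distance = speed x time
Speed = 40 mph, Time = 5 hours
40 x 5 = 200 miles

200 miles


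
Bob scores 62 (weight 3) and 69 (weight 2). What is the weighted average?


Weighted sum:
3 x 62 + 2 x 69 = 324
Total weight:
3 + 2 = 5
Weighted average:
324 / 5 = 64.8

64.8


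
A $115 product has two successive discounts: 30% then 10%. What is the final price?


First discount:
30% of $115 = $34.50
Price after first discount:
$115 - $34.50 = $80.50
Second discount:
10% of $80.50 = $8.05
Final price:
$80.50 - $8.05 = $72.45

$72.45


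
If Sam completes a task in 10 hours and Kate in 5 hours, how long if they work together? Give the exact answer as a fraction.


Sam's rate: 1/10 of the job per hour
Kate's rate: 1/5 of the job per hour
Combined rate: 1/10 + 1/5 = 3/10 per hour
Time = 1 / (3/10) = 10/3 hours (≈ 3.33 hours)

10/3 hours


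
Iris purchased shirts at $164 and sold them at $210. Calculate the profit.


Selling price = $210
Cost price = $164
Profit = selling price - cost price:
Profit = $210 - $164 = $46

$46


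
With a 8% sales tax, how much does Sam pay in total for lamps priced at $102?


Calculate the tax:
8% of $102 = $8.16
Add tax to price:
$102 + $8.16 = $110.16

$110.16


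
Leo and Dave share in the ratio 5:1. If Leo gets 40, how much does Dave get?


Find the multiplier:
40 / 5 = 8
Apply to Dave's share:
1 x 8 = 8

8


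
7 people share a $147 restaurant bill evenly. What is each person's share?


Total bill: $147
Number of people: 7
Each pays: $147 / 7 = $21

$21


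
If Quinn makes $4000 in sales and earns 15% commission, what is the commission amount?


Convert rate to decimal:
15% = 0.15
Multiply by sales:
$4000 x 0.15 = $600

$600


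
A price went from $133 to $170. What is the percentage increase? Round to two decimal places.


Find the absolute change:
|170 - 133| = 37
Divide by original and multiply by 100:
37 / 133 x 100 = 27.8195...% ≈ 27.82%

27.82%


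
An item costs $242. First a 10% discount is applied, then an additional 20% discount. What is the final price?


First discount:
10% of $242 = $24.20
Price after first discount:
$242 - $24.20 = $217.80
Second discount:
20% of $217.80 = $43.56
Final price:
$217.80 - $43.56 = $174.24

$174.24
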